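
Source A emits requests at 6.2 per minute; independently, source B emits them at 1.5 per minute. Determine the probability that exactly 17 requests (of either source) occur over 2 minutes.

Independent Poisson processes superpose: combined rate λ = 6.2 + 1.5 = 7.7 per minute.
Over the interval, μ = 7.7 × 2 = 15.4 (2 minutes).
P(N = 17) = e^(−15.4) · 15.4^17/17! ≈ 0.0888.

0.0888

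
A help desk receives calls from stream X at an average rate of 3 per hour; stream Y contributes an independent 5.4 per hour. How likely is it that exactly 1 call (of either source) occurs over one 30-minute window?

Independent Poisson processes superpose: combined rate λ = 3 + 5.4 = 8.4 per hour.
Over the interval, μ = 8.4 × 0.5 = 4.2 (a 30-minute window = 0.5 hours).
P(N = 1) = e^(−4.2) · 4.2^1/1! ≈ 0.0630.

0.0630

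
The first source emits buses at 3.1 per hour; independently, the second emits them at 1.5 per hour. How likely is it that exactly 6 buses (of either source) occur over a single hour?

Independent Poisson processes superpose: combined rate λ = 3.1 + 1.5 = 4.6 per hour.
So μ = 4.6.
P(N = 6) = e^(−4.6) · 4.6^6/6! ≈ 0.1323.

0.1323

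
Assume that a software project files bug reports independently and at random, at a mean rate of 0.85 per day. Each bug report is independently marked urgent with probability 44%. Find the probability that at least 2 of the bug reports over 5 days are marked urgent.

Thinning: the bug reports that are marked urgent themselves form a Poisson process with rate 0.44 × 0.85 = 0.374 per day.
Over the interval, μ = 0.374 × 5 = 1.87 (5 days).
P(N ≥ 2) = 1 − P(N ≤ 1) ≈ 0.5577.

0.5577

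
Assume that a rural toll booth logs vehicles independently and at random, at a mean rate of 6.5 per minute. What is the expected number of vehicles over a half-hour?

195

E[N] = λt = 6.5 × 30 = 195 (a half-hour = 30 minutes).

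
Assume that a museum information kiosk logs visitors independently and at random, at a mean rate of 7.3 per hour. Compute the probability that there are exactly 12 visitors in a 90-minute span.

0.1089

Over the interval, μ = 7.3 × 1.5 = 10.95 (a 90-minute span = 1.5 hours).
P(N = 12) = e^(−μ) μ^12/12! = e^(−10.95) · 10.95^12/479001600 ≈ 0.1089.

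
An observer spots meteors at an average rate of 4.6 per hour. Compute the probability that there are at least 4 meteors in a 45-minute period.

0.4525

Over the interval, μ = 4.6 × 0.75 = 3.45 (a 45-minute period = 0.75 hours).
P(N ≥ 4) = 1 − P(N ≤ 3) = 1 − Σ_{j=0}^{3} e^(−μ) μ^j/j! ≈ 0.4525.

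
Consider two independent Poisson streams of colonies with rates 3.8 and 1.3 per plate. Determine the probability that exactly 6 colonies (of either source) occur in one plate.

Independent Poisson processes superpose: combined rate λ = 3.8 + 1.3 = 5.1 per plate.
So μ = 5.1.
P(N = 6) = e^(−5.1) · 5.1^6/6! ≈ 0.1490.

0.1490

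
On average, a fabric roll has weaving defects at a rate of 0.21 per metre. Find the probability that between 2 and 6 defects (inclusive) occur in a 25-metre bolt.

Over the interval, μ = 0.21 × 25 = 5.25 (a 25-metre bolt = 25 metres).
P(2 ≤ N ≤ 6) = Σ_{j=2}^{6} e^(−5.25) · 5.25^j/j! ≈ 0.6920.

0.6920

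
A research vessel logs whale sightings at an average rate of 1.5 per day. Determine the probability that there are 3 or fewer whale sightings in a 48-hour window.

Over the interval, μ = 1.5 × 2 = 3 (a 48-hour window = 2 days).
P(N ≤ 3) = Σ_{j=0}^{3} e^(−μ) μ^j/j! ≈ 0.6472.

0.6472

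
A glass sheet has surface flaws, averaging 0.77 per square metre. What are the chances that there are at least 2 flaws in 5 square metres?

0.8968

Over the interval, μ = 0.77 × 5 = 3.85 (5 square metres).
P(N ≥ 2) = 1 − P(N ≤ 1) = 1 − Σ_{j=0}^{1} e^(−μ) μ^j/j! ≈ 0.8968.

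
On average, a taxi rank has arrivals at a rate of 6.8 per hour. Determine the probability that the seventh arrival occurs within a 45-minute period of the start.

Over the interval, μ = 6.8 × 0.75 = 5.1 (a 45-minute period = 0.75 hours).
The seventh arrival falls in the interval iff at least 7 events occur there: P(S_7 ≤ t) = P(N ≥ 7) = 1 − P(N ≤ 6) ≈ 0.2526.

0.2526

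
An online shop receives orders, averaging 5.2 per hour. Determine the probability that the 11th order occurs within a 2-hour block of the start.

Over the interval, μ = 5.2 × 2 = 10.4 (a 2-hour block = 2 hours).
The 11th arrival falls in the interval iff at least 11 events occur there: P(S_11 ≤ t) = P(N ≥ 11) = 1 − P(N ≤ 10) ≈ 0.4669.

0.4669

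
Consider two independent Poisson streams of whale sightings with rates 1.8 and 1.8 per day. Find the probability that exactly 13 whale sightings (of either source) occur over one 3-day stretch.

Independent Poisson processes superpose: combined rate λ = 1.8 + 1.8 = 3.6 per day.
Over the interval, μ = 3.6 × 3 = 10.8 (a 3-day stretch = 3 days).
P(N = 13) = e^(−10.8) · 10.8^13/13! ≈ 0.0891.

0.0891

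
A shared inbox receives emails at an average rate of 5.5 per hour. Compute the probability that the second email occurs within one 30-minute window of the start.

Over the interval, μ = 5.5 × 0.5 = 2.75 (a 30-minute window = 0.5 hours).
The second arrival falls in the interval iff at least 2 events occur there: P(S_2 ≤ t) = P(N ≥ 2) = 1 − P(N ≤ 1) ≈ 0.7603.

0.7603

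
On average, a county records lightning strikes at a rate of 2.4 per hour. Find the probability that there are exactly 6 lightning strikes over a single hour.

With mean μ = 2.4 per hour,
P(N = 6) = e^(−μ) μ^6/6! = e^(−2.4) · 2.4^6/720 ≈ 0.0241.

0.0241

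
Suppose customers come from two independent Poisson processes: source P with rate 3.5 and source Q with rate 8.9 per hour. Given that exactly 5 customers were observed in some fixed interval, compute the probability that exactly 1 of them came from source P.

0.3745

Given the total, each event is independently from source P with probability p = λ_P/(λ_P+λ_Q) = 3.5/12.4 ≈ 0.2823.
So K ~ Binomial(5, 3.5/12.4): P(K = 1) = C(5,1) · (3.5/12.4)^1 · (8.9/12.4)^4 ≈ 0.3745.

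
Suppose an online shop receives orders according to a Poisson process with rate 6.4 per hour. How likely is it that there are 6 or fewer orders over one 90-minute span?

Over the interval, μ = 6.4 × 1.5 = 9.6 (a 90-minute span = 1.5 hours).
P(N ≤ 6) = Σ_{j=0}^{6} e^(−μ) μ^j/j! ≈ 0.1574.

0.1574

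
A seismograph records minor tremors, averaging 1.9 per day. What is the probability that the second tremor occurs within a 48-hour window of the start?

0.8926

Over the interval, μ = 1.9 × 2 = 3.8 (a 48-hour window = 2 days).
The second arrival falls in the interval iff at least 2 events occur there: P(S_2 ≤ t) = P(N ≥ 2) = 1 − P(N ≤ 1) ≈ 0.8926.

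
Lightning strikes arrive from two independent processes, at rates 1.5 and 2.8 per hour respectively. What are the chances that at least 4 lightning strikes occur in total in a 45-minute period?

0.4030

Independent Poisson processes superpose: combined rate λ = 1.5 + 2.8 = 4.3 per hour.
Over the interval, μ = 4.3 × 0.75 = 3.225 (a 45-minute period = 0.75 hours).
P(N ≥ 4) = 1 − P(N ≤ 3) ≈ 0.4030.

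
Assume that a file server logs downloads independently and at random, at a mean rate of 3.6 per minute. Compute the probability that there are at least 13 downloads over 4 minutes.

0.6797

Over the interval, μ = 3.6 × 4 = 14.4 (4 minutes).
P(N ≥ 13) = 1 − P(N ≤ 12) = 1 − Σ_{j=0}^{12} e^(−μ) μ^j/j! ≈ 0.6797.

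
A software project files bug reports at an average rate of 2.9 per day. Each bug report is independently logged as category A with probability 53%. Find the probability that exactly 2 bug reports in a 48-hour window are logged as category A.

Thinning: the bug reports that are logged as category A themselves form a Poisson process with rate 0.53 × 2.9 = 1.537 per day.
Over the interval, μ = 1.537 × 2 = 3.074 (a 48-hour window = 2 days).
P(N = 2) = e^(−3.074) · 3.074^2/2! ≈ 0.2185.

0.2185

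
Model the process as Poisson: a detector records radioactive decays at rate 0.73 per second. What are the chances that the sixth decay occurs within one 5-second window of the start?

Over the interval, μ = 0.73 × 5 = 3.65 (a 5-second window = 5 seconds).
The sixth arrival falls in the interval iff at least 6 events occur there: P(S_6 ≤ t) = P(N ≥ 6) = 1 − P(N ≤ 5) ≈ 0.1628.

0.1628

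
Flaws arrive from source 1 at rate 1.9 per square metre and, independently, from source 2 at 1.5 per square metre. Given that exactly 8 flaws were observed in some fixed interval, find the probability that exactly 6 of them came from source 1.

0.1660

Given the total, each event is independently from source 1 with probability p = λ_1/(λ_1+λ_2) = 1.9/3.4 ≈ 0.5588.
So K ~ Binomial(8, 1.9/3.4): P(K = 6) = C(8,6) · (1.9/3.4)^6 · (1.5/3.4)^2 ≈ 0.1660.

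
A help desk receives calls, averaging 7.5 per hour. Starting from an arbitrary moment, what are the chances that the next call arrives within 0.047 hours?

0.2971

Inter-arrival times are exponential with rate λ = 7.5 per hour.
P(T ≤ 0.047) = 1 − e^(−λt) = 1 − e^(−7.5 × 0.047) = 1 − e^(−0.3525) ≈ 0.2971.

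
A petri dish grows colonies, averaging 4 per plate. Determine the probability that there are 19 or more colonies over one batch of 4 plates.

0.2577

Over the interval, μ = 4 × 4 = 16 (a batch of 4 plates = 4 plates).
P(N ≥ 19) = 1 − P(N ≤ 18) = 1 − Σ_{j=0}^{18} e^(−μ) μ^j/j! ≈ 0.2577.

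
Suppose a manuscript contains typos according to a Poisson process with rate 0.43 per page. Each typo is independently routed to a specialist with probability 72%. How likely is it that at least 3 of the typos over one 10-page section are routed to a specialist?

0.5980

Thinning: the typos that are routed to a specialist themselves form a Poisson process with rate 0.72 × 0.43 = 0.3096 per page.
Over the interval, μ = 0.3096 × 10 = 3.096 (a 10-page section = 10 pages).
P(N ≥ 3) = 1 − P(N ≤ 2) ≈ 0.5980.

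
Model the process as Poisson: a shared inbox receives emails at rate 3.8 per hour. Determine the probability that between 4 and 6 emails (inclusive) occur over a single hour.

0.4356

With mean μ = 3.8 per hour,
P(4 ≤ N ≤ 6) = Σ_{j=4}^{6} e^(−3.8) · 3.8^j/j! ≈ 0.4356.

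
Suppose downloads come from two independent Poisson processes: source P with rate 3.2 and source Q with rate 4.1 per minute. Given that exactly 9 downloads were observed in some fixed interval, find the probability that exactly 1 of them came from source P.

Given the total, each event is independently from source P with probability p = λ_P/(λ_P+λ_Q) = 3.2/7.3 ≈ 0.4384.
So K ~ Binomial(9, 3.2/7.3): P(K = 1) = C(9,1) · (3.2/7.3)^1 · (4.1/7.3)^8 ≈ 0.0391.

0.0391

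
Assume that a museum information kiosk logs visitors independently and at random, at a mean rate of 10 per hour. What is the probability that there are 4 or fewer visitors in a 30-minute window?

Over the interval, μ = 10 × 0.5 = 5 (a 30-minute window = 0.5 hours).
P(N ≤ 4) = Σ_{j=0}^{4} e^(−μ) μ^j/j! ≈ 0.4405.

0.4405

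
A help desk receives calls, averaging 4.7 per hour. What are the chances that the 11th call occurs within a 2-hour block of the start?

0.3424

Over the interval, μ = 4.7 × 2 = 9.4 (a 2-hour block = 2 hours).
The 11th arrival falls in the interval iff at least 11 events occur there: P(S_11 ≤ t) = P(N ≥ 11) = 1 − P(N ≤ 10) ≈ 0.3424.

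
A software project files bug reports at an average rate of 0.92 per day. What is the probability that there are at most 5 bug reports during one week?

Over the interval, μ = 0.92 × 7 = 6.44 (a week = 7 days).
P(N ≤ 5) = Σ_{j=0}^{5} e^(−μ) μ^j/j! ≈ 0.3778.

0.3778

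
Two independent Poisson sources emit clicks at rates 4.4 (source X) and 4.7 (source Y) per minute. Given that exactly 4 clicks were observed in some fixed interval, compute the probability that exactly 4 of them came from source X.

Given the total, each event is independently from source X with probability p = λ_X/(λ_X+λ_Y) = 4.4/9.1 ≈ 0.4835.
So K ~ Binomial(4, 4.4/9.1): P(K = 4) = C(4,4) · (4.4/9.1)^4 · (4.7/9.1)^0 ≈ 0.0547.

0.0547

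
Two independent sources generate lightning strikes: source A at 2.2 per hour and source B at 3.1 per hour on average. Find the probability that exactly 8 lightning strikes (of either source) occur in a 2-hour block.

0.0985

Independent Poisson processes superpose: combined rate λ = 2.2 + 3.1 = 5.3 per hour.
Over the interval, μ = 5.3 × 2 = 10.6 (a 2-hour block = 2 hours).
P(N = 8) = e^(−10.6) · 10.6^8/8! ≈ 0.0985.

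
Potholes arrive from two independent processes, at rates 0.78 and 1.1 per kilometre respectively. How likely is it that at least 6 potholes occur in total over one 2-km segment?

Independent Poisson processes superpose: combined rate λ = 0.78 + 1.1 = 1.88 per kilometre.
Over the interval, μ = 1.88 × 2 = 3.76 (a 2-km segment = 2 kilometres).
P(N ≥ 6) = 1 − P(N ≤ 5) ≈ 0.1786.

0.1786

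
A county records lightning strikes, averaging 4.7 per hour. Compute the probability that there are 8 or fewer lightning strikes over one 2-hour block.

0.4042

Over the interval, μ = 4.7 × 2 = 9.4 (a 2-hour block = 2 hours).
P(N ≤ 8) = Σ_{j=0}^{8} e^(−μ) μ^j/j! ≈ 0.4042.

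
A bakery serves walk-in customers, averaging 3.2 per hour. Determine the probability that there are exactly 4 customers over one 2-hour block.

Over the interval, μ = 3.2 × 2 = 6.4 (a 2-hour block = 2 hours).
P(N = 4) = e^(−μ) μ^4/4! = e^(−6.4) · 6.4^4/24 ≈ 0.1162.

0.1162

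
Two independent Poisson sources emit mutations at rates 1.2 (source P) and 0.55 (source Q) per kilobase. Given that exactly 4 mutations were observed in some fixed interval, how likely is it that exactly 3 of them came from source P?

0.4053

Given the total, each event is independently from source P with probability p = λ_P/(λ_P+λ_Q) = 1.2/1.75 ≈ 0.6857.
So K ~ Binomial(4, 1.2/1.75): P(K = 3) = C(4,3) · (1.2/1.75)^3 · (0.55/1.75)^1 ≈ 0.4053.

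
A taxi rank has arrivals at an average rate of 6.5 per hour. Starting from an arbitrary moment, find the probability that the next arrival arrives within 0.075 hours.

0.3858

Inter-arrival times are exponential with rate λ = 6.5 per hour.
P(T ≤ 0.075) = 1 − e^(−λt) = 1 − e^(−6.5 × 0.075) = 1 − e^(−0.4875) ≈ 0.3858.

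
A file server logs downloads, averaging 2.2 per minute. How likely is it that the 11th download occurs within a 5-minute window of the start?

0.5401

Over the interval, μ = 2.2 × 5 = 11 (a 5-minute window = 5 minutes).
The 11th arrival falls in the interval iff at least 11 events occur there: P(S_11 ≤ t) = P(N ≥ 11) = 1 − P(N ≤ 10) ≈ 0.5401.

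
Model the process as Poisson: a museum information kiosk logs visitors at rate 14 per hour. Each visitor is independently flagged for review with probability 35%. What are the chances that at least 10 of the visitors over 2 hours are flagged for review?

0.5168

Thinning: the visitors that are flagged for review themselves form a Poisson process with rate 0.35 × 14 = 4.9 per hour.
Over the interval, μ = 4.9 × 2 = 9.8 (2 hours).
P(N ≥ 10) = 1 − P(N ≤ 9) ≈ 0.5168.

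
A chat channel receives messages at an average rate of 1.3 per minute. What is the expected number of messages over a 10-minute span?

13

E[N] = λt = 1.3 × 10 = 13 (a 10-minute span = 10 minutes).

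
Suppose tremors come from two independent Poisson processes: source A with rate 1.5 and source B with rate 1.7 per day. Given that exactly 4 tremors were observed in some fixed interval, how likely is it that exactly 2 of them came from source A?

Given the total, each event is independently from source A with probability p = λ_A/(λ_A+λ_B) = 1.5/3.2 ≈ 0.4688.
So K ~ Binomial(4, 1.5/3.2): P(K = 2) = C(4,2) · (1.5/3.2)^2 · (1.7/3.2)^2 ≈ 0.3721.

0.3721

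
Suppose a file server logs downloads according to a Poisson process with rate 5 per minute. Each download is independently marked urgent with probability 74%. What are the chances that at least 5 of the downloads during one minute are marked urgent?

Thinning: the downloads that are marked urgent themselves form a Poisson process with rate 0.74 × 5 = 3.7 per minute.
So μ = 3.7.
P(N ≥ 5) = 1 − P(N ≤ 4) ≈ 0.3128.

0.3128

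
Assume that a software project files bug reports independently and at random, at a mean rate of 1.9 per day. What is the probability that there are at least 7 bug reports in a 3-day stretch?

0.3456

Over the interval, μ = 1.9 × 3 = 5.7 (a 3-day stretch = 3 days).
P(N ≥ 7) = 1 − P(N ≤ 6) = 1 − Σ_{j=0}^{6} e^(−μ) μ^j/j! ≈ 0.3456.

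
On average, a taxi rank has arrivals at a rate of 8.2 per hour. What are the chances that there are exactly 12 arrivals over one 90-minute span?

Over the interval, μ = 8.2 × 1.5 = 12.3 (a 90-minute span = 1.5 hours).
P(N = 12) = e^(−μ) μ^12/12! = e^(−12.3) · 12.3^12/479001600 ≈ 0.1139.

0.1139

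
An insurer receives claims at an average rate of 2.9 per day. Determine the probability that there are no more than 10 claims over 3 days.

Over the interval, μ = 2.9 × 3 = 8.7 (3 days).
P(N ≤ 10) = Σ_{j=0}^{10} e^(−μ) μ^j/j! ≈ 0.7409.

0.7409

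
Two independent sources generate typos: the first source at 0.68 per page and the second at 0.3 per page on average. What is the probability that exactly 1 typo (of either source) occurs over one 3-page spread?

0.1554

Independent Poisson processes superpose: combined rate λ = 0.68 + 0.3 = 0.98 per page.
Over the interval, μ = 0.98 × 3 = 2.94 (a 3-page spread = 3 pages).
P(N = 1) = e^(−2.94) · 2.94^1/1! ≈ 0.1554.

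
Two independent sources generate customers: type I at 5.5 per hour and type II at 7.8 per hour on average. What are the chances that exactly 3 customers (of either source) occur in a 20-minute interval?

0.1725

Independent Poisson processes superpose: combined rate λ = 5.5 + 7.8 = 13.3 per hour.
Over the interval, μ = 13.3 × 1/3 ≈ 4.43333 (a 20-minute interval = 1/3 hours).
P(N = 3) = e^(−4.43333) · 4.43333^3/3! ≈ 0.1725.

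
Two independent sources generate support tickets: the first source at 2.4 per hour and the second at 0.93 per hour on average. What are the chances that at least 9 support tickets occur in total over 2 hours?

Independent Poisson processes superpose: combined rate λ = 2.4 + 0.93 = 3.33 per hour.
Over the interval, μ = 3.33 × 2 = 6.66 (2 hours).
P(N ≥ 9) = 1 − P(N ≤ 8) ≈ 0.2278.

0.2278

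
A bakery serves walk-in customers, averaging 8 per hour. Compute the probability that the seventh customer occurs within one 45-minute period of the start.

Over the interval, μ = 8 × 0.75 = 6 (a 45-minute period = 0.75 hours).
The seventh arrival falls in the interval iff at least 7 events occur there: P(S_7 ≤ t) = P(N ≥ 7) = 1 − P(N ≤ 6) ≈ 0.3937.

0.3937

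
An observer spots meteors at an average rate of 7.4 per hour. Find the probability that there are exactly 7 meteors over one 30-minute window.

0.0466

Over the interval, μ = 7.4 × 0.5 = 3.7 (a 30-minute window = 0.5 hours).
P(N = 7) = e^(−μ) μ^7/7! = e^(−3.7) · 3.7^7/5040 ≈ 0.0466.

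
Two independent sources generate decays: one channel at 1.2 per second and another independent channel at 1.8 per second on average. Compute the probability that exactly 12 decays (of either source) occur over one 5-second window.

Independent Poisson processes superpose: combined rate λ = 1.2 + 1.8 = 3 per second.
Over the interval, μ = 3 × 5 = 15 (a 5-second window = 5 seconds).
P(N = 12) = e^(−15) · 15^12/12! ≈ 0.0829.

0.0829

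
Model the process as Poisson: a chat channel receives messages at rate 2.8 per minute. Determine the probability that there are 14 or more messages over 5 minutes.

Over the interval, μ = 2.8 × 5 = 14 (5 minutes).
P(N ≥ 14) = 1 − P(N ≤ 13) = 1 − Σ_{j=0}^{13} e^(−μ) μ^j/j! ≈ 0.5356.

0.5356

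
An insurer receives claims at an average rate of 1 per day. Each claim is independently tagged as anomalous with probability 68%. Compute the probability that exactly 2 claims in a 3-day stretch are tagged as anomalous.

Thinning: the claims that are tagged as anomalous themselves form a Poisson process with rate 0.68 × 1 = 0.68 per day.
Over the interval, μ = 0.68 × 3 = 2.04 (a 3-day stretch = 3 days).
P(N = 2) = e^(−2.04) · 2.04^2/2! ≈ 0.2706.

0.2706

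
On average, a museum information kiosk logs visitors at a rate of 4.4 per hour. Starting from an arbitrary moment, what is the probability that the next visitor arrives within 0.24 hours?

0.6522

Inter-arrival times are exponential with rate λ = 4.4 per hour.
P(T ≤ 0.24) = 1 − e^(−λt) = 1 − e^(−4.4 × 0.24) = 1 − e^(−1.056) ≈ 0.6522.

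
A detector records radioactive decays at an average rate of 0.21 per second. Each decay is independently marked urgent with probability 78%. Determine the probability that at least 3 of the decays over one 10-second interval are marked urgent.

Thinning: the decays that are marked urgent themselves form a Poisson process with rate 0.78 × 0.21 = 0.1638 per second.
Over the interval, μ = 0.1638 × 10 = 1.638 (a 10-second interval = 10 seconds).
P(N ≥ 3) = 1 − P(N ≤ 2) ≈ 0.2265.

0.2265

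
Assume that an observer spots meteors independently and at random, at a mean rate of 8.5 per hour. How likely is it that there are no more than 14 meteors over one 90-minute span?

0.7004

Over the interval, μ = 8.5 × 1.5 = 12.75 (a 90-minute span = 1.5 hours).
P(N ≤ 14) = Σ_{j=0}^{14} e^(−μ) μ^j/j! ≈ 0.7004.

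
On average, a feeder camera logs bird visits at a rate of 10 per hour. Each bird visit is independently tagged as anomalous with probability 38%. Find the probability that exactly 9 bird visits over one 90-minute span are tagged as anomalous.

0.0586

Thinning: the bird visits that are tagged as anomalous themselves form a Poisson process with rate 0.38 × 10 = 3.8 per hour.
Over the interval, μ = 3.8 × 1.5 = 5.7 (a 90-minute span = 1.5 hours).
P(N = 9) = e^(−5.7) · 5.7^9/9! ≈ 0.0586.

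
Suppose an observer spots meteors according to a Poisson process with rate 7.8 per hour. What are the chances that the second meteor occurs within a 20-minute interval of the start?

Over the interval, μ = 7.8 × 1/3 = 2.6 (a 20-minute interval = 1/3 hours).
The second arrival falls in the interval iff at least 2 events occur there: P(S_2 ≤ t) = P(N ≥ 2) = 1 − P(N ≤ 1) ≈ 0.7326.

0.7326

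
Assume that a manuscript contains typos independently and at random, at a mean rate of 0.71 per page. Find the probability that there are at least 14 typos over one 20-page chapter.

0.5566

Over the interval, μ = 0.71 × 20 = 14.2 (a 20-page chapter = 20 pages).
P(N ≥ 14) = 1 − P(N ≤ 13) = 1 − Σ_{j=0}^{13} e^(−μ) μ^j/j! ≈ 0.5566.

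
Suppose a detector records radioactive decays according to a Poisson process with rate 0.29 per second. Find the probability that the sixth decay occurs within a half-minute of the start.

Over the interval, μ = 0.29 × 30 = 8.7 (a half-minute = 30 seconds).
The sixth arrival falls in the interval iff at least 6 events occur there: P(S_6 ≤ t) = P(N ≥ 6) = 1 − P(N ≤ 5) ≈ 0.8648.

0.8648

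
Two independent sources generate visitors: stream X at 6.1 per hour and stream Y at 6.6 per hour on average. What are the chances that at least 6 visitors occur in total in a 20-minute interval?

Independent Poisson processes superpose: combined rate λ = 6.1 + 6.6 = 12.7 per hour.
Over the interval, μ = 12.7 × 1/3 ≈ 4.23333 (a 20-minute interval = 1/3 hours).
P(N ≥ 6) = 1 − P(N ≤ 5) ≈ 0.2523.

0.2523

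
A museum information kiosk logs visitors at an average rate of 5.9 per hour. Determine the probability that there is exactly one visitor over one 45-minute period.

Over the interval, μ = 5.9 × 0.75 = 4.425 (a 45-minute period = 0.75 hours).
P(N = 1) = e^(−μ) μ^1/1! = e^(−4.425) · 4.425^1/1 ≈ 0.0530.

0.0530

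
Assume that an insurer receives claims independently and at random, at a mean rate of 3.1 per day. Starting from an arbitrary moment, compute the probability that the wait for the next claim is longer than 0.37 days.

The wait for the next event is exponential with rate λ = 3.1 per day.
P(T > 0.37) = e^(−λt) = e^(−3.1 × 0.37) = e^(−1.147) ≈ 0.3176.

0.3176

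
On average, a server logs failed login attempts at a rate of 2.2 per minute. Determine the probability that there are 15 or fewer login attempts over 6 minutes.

Over the interval, μ = 2.2 × 6 = 13.2 (6 minutes).
P(N ≤ 15) = Σ_{j=0}^{15} e^(−μ) μ^j/j! ≈ 0.7456.

0.7456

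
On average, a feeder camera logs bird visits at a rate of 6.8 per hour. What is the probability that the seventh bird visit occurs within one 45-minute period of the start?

Over the interval, μ = 6.8 × 0.75 = 5.1 (a 45-minute period = 0.75 hours).
The seventh arrival falls in the interval iff at least 7 events occur there: P(S_7 ≤ t) = P(N ≥ 7) = 1 − P(N ≤ 6) ≈ 0.2526.

0.2526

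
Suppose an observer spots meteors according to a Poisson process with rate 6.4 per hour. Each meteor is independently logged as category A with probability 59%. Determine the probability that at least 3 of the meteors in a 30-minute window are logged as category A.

Thinning: the meteors that are logged as category A themselves form a Poisson process with rate 0.59 × 6.4 = 3.776 per hour.
Over the interval, μ = 3.776 × 0.5 = 1.888 (a 30-minute window = 0.5 hours).
P(N ≥ 3) = 1 − P(N ≤ 2) ≈ 0.2930.

0.2930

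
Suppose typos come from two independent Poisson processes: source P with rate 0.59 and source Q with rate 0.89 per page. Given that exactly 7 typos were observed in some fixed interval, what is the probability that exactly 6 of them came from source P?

0.0169

Given the total, each event is independently from source P with probability p = λ_P/(λ_P+λ_Q) = 0.59/1.48 ≈ 0.3986.
So K ~ Binomial(7, 0.59/1.48): P(K = 6) = C(7,6) · (0.59/1.48)^6 · (0.89/1.48)^1 ≈ 0.0169.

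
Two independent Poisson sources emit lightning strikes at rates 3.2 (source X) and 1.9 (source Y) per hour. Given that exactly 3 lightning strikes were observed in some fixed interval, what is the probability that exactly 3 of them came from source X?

Given the total, each event is independently from source X with probability p = λ_X/(λ_X+λ_Y) = 3.2/5.1 ≈ 0.6275.
So K ~ Binomial(3, 3.2/5.1): P(K = 3) = C(3,3) · (3.2/5.1)^3 · (1.9/5.1)^0 ≈ 0.2470.

0.2470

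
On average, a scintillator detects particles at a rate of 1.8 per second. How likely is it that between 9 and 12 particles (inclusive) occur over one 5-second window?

Over the interval, μ = 1.8 × 5 = 9 (a 5-second window = 5 seconds).
P(9 ≤ N ≤ 12) = Σ_{j=9}^{12} e^(−9) · 9^j/j! ≈ 0.4201.

0.4201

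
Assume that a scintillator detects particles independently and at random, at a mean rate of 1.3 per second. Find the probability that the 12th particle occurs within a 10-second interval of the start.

Over the interval, μ = 1.3 × 10 = 13 (a 10-second interval = 10 seconds).
The 12th arrival falls in the interval iff at least 12 events occur there: P(S_12 ≤ t) = P(N ≥ 12) = 1 − P(N ≤ 11) ≈ 0.6468.

0.6468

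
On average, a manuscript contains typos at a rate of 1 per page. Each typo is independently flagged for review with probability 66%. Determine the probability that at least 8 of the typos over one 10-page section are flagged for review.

0.3419

Thinning: the typos that are flagged for review themselves form a Poisson process with rate 0.66 × 1 = 0.66 per page.
Over the interval, μ = 0.66 × 10 = 6.6 (a 10-page section = 10 pages).
P(N ≥ 8) = 1 − P(N ≤ 7) ≈ 0.3419.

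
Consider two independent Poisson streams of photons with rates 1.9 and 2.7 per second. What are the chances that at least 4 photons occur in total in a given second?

0.6743

Independent Poisson processes superpose: combined rate λ = 1.9 + 2.7 = 4.6 per second.
So μ = 4.6.
P(N ≥ 4) = 1 − P(N ≤ 3) ≈ 0.6743.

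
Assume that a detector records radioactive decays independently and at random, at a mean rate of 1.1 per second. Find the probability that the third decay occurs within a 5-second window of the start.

0.9116

Over the interval, μ = 1.1 × 5 = 5.5 (a 5-second window = 5 seconds).
The third arrival falls in the interval iff at least 3 events occur there: P(S_3 ≤ t) = P(N ≥ 3) = 1 − P(N ≤ 2) ≈ 0.9116.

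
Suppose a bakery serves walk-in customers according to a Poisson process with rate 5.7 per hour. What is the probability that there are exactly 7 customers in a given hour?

With mean μ = 5.7 per hour,
P(N = 7) = e^(−μ) μ^7/7! = e^(−5.7) · 5.7^7/5040 ≈ 0.1298.

0.1298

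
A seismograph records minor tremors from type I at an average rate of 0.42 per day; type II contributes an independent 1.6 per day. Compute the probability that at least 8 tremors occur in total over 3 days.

Independent Poisson processes superpose: combined rate λ = 0.42 + 1.6 = 2.02 per day.
Over the interval, μ = 2.02 × 3 = 6.06 (3 days).
P(N ≥ 8) = 1 − P(N ≤ 7) ≈ 0.2643.

0.2643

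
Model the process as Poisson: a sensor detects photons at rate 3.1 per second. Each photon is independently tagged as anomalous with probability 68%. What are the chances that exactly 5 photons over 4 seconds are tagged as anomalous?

Thinning: the photons that are tagged as anomalous themselves form a Poisson process with rate 0.68 × 3.1 = 2.108 per second.
Over the interval, μ = 2.108 × 4 = 8.432 (4 seconds).
P(N = 5) = e^(−8.432) · 8.432^5/5! ≈ 0.0774.

0.0774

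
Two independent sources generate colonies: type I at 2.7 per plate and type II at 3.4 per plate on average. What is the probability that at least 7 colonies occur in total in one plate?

Independent Poisson processes superpose: combined rate λ = 2.7 + 3.4 = 6.1 per plate.
So μ = 6.1.
P(N ≥ 7) = 1 − P(N ≤ 6) ≈ 0.4098.

0.4098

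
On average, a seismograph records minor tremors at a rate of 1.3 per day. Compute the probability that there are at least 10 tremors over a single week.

Over the interval, μ = 1.3 × 7 = 9.1 (a week = 7 days).
P(N ≥ 10) = 1 − P(N ≤ 9) = 1 − Σ_{j=0}^{9} e^(−μ) μ^j/j! ≈ 0.4258.

0.4258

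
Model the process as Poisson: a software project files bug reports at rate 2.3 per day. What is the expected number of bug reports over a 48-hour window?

4.6

E[N] = λt = 2.3 × 2 = 4.6 (a 48-hour window = 2 days).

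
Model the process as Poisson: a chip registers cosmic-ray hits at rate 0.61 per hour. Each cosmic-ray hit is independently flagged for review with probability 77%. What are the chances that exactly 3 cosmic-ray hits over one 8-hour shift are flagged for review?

Thinning: the cosmic-ray hits that are flagged for review themselves form a Poisson process with rate 0.77 × 0.61 = 0.4697 per hour.
Over the interval, μ = 0.4697 × 8 = 3.7576 (an 8-hour shift = 8 hours).
P(N = 3) = e^(−3.7576) · 3.7576^3/3! ≈ 0.2064.

0.2064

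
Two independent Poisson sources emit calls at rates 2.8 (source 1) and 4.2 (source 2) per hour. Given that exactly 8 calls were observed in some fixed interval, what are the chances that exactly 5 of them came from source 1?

0.1239

Given the total, each event is independently from source 1 with probability p = λ_1/(λ_1+λ_2) = 2.8/7 = 0.4000.
So K ~ Binomial(8, 2.8/7): P(K = 5) = C(8,5) · (2.8/7)^5 · (4.2/7)^3 ≈ 0.1239.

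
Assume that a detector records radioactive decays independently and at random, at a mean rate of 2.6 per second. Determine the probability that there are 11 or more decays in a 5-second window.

Over the interval, μ = 2.6 × 5 = 13 (a 5-second window = 5 seconds).
P(N ≥ 11) = 1 − P(N ≤ 10) = 1 − Σ_{j=0}^{10} e^(−μ) μ^j/j! ≈ 0.7483.

0.7483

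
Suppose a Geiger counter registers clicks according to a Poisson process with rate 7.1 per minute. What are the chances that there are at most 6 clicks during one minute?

0.4349

With mean μ = 7.1 per minute,
P(N ≤ 6) = Σ_{j=0}^{6} e^(−μ) μ^j/j! ≈ 0.4349.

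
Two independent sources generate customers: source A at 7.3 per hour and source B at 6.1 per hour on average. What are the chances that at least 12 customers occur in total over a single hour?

Independent Poisson processes superpose: combined rate λ = 7.3 + 6.1 = 13.4 per hour.
So μ = 13.4.
P(N ≥ 12) = 1 − P(N ≤ 11) ≈ 0.6861.

0.6861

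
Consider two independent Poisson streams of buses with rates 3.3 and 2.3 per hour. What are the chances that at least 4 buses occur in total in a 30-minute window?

0.3081

Independent Poisson processes superpose: combined rate λ = 3.3 + 2.3 = 5.6 per hour.
Over the interval, μ = 5.6 × 0.5 = 2.8 (a 30-minute window = 0.5 hours).
P(N ≥ 4) = 1 − P(N ≤ 3) ≈ 0.3081.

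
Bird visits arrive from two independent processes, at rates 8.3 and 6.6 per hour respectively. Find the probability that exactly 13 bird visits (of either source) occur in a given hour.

0.0969

Independent Poisson processes superpose: combined rate λ = 8.3 + 6.6 = 14.9 per hour.
So μ = 14.9.
P(N = 13) = e^(−14.9) · 14.9^13/13! ≈ 0.0969.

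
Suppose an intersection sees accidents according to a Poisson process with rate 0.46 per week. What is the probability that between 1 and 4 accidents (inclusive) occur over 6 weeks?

0.7906

Over the interval, μ = 0.46 × 6 = 2.76 (6 weeks).
P(1 ≤ N ≤ 4) = Σ_{j=1}^{4} e^(−2.76) · 2.76^j/j! ≈ 0.7906.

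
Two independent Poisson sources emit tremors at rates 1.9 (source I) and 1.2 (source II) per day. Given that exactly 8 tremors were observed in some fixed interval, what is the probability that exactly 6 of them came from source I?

0.2224

Given the total, each event is independently from source I with probability p = λ_I/(λ_I+λ_II) = 1.9/3.1 ≈ 0.6129.
So K ~ Binomial(8, 1.9/3.1): P(K = 6) = C(8,6) · (1.9/3.1)^6 · (1.2/3.1)^2 ≈ 0.2224.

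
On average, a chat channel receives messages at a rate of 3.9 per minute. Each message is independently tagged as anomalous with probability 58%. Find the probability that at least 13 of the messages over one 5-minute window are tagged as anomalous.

Thinning: the messages that are tagged as anomalous themselves form a Poisson process with rate 0.58 × 3.9 = 2.262 per minute.
Over the interval, μ = 2.262 × 5 = 11.31 (a 5-minute window = 5 minutes).
P(N ≥ 13) = 1 − P(N ≤ 12) ≈ 0.3457.

0.3457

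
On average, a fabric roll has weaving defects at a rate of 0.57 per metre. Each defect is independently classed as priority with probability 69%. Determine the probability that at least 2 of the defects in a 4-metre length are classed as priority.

0.4664

Thinning: the defects that are classed as priority themselves form a Poisson process with rate 0.69 × 0.57 = 0.3933 per metre.
Over the interval, μ = 0.3933 × 4 = 1.5732 (a 4-metre length = 4 metres).
P(N ≥ 2) = 1 − P(N ≤ 1) ≈ 0.4664.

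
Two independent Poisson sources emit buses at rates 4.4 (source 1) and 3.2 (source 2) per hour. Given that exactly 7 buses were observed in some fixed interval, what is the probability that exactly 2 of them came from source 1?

Given the total, each event is independently from source 1 with probability p = λ_1/(λ_1+λ_2) = 4.4/7.6 ≈ 0.5789.
So K ~ Binomial(7, 4.4/7.6): P(K = 2) = C(7,2) · (4.4/7.6)^2 · (3.2/7.6)^5 ≈ 0.0931.

0.0931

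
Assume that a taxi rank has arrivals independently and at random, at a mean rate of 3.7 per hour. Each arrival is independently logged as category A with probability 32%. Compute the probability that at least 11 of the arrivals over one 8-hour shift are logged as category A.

0.3512

Thinning: the arrivals that are logged as category A themselves form a Poisson process with rate 0.32 × 3.7 = 1.184 per hour.
Over the interval, μ = 1.184 × 8 = 9.472 (an 8-hour shift = 8 hours).
P(N ≥ 11) = 1 − P(N ≤ 10) ≈ 0.3512.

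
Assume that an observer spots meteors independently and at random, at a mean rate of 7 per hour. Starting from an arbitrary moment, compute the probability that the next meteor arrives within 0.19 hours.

0.7355

Inter-arrival times are exponential with rate λ = 7 per hour.
P(T ≤ 0.19) = 1 − e^(−λt) = 1 − e^(−7 × 0.19) = 1 − e^(−1.33) ≈ 0.7355.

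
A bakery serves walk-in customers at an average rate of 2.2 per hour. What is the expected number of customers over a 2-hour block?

E[N] = λt = 2.2 × 2 = 4.4 (a 2-hour block = 2 hours).

4.4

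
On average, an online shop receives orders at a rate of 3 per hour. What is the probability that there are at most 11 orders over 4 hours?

Over the interval, μ = 3 × 4 = 12 (4 hours).
P(N ≤ 11) = Σ_{j=0}^{11} e^(−μ) μ^j/j! ≈ 0.4616.

0.4616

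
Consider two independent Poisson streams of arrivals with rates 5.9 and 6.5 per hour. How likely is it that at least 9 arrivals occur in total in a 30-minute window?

0.1741

Independent Poisson processes superpose: combined rate λ = 5.9 + 6.5 = 12.4 per hour.
Over the interval, μ = 12.4 × 0.5 = 6.2 (a 30-minute window = 0.5 hours).
P(N ≥ 9) = 1 − P(N ≤ 8) ≈ 0.1741.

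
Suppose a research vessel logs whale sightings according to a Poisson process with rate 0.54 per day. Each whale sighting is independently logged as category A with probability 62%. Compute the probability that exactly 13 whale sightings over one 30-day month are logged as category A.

0.0739

Thinning: the whale sightings that are logged as category A themselves form a Poisson process with rate 0.62 × 0.54 = 0.3348 per day.
Over the interval, μ = 0.3348 × 30 = 10.044 (a 30-day month = 30 days).
P(N = 13) = e^(−10.044) · 10.044^13/13! ≈ 0.0739.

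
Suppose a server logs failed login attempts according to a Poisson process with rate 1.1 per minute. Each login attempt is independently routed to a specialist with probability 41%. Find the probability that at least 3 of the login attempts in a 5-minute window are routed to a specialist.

Thinning: the login attempts that are routed to a specialist themselves form a Poisson process with rate 0.41 × 1.1 = 0.451 per minute.
Over the interval, μ = 0.451 × 5 = 2.255 (a 5-minute window = 5 minutes).
P(N ≥ 3) = 1 − P(N ≤ 2) ≈ 0.3920.

0.3920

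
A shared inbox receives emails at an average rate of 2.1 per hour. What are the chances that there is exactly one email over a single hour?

0.2572

With mean μ = 2.1 per hour,
P(N = 1) = e^(−μ) μ^1/1! = e^(−2.1) · 2.1^1/1 ≈ 0.2572.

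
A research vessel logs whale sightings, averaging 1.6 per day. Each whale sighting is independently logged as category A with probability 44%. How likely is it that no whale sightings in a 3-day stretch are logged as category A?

0.1210

Thinning: the whale sightings that are logged as category A themselves form a Poisson process with rate 0.44 × 1.6 = 0.704 per day.
Over the interval, μ = 0.704 × 3 = 2.112 (a 3-day stretch = 3 days).
P(N = 0) = e^(−2.112) · 2.112^0/0! ≈ 0.1210.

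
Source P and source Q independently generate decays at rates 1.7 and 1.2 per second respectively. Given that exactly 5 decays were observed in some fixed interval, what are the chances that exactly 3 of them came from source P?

0.3449

Given the total, each event is independently from source P with probability p = λ_P/(λ_P+λ_Q) = 1.7/2.9 ≈ 0.5862.
So K ~ Binomial(5, 1.7/2.9): P(K = 3) = C(5,3) · (1.7/2.9)^3 · (1.2/2.9)^2 ≈ 0.3449.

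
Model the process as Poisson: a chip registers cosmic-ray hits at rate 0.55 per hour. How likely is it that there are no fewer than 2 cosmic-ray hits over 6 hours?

Over the interval, μ = 0.55 × 6 = 3.3 (6 hours).
P(N ≥ 2) = 1 − P(N ≤ 1) = 1 − Σ_{j=0}^{1} e^(−μ) μ^j/j! ≈ 0.8414.

0.8414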